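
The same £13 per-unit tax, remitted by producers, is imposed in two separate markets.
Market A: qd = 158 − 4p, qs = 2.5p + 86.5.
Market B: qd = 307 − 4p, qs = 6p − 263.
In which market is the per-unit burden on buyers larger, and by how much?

Market A: pre-tax p* = £11, q* = 114; post-tax q = 94; per-unit burden on buyers = £5.
Market B: pre-tax p* = £57, q* = 79; post-tax q = 47.8; per-unit burden on buyers = £7.8.
Difference: £5 vs £7.8 → market B is larger by £2.8.

Market B, by £2.8.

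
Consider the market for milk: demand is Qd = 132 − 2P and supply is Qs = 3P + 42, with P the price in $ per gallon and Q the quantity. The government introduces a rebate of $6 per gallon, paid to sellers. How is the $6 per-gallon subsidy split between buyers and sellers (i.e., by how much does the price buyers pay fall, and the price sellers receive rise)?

Without the subsidy, 132 − 2P = 3P + 42 gives 5P = 90, so P* = $18 and Q* = 96.
With a per-unit subsidy paid to sellers, each receives P + 6 per unit sold, so supply becomes Qs = 3(P + 6) + 42.
New equilibrium: buyers pay $14.4, sellers receive $20.4, Q = 103.2. (Wedge: Pb − Ps = −6.)
Gain to buyers: $3.6; to sellers: $2.4. (They sum to $6.)

Buyers gain $3.6 per gallon; sellers gain $2.4 per gallon.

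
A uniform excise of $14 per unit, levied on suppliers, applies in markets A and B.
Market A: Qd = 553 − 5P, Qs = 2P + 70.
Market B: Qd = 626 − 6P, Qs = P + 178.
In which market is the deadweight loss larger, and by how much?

Market A: pre-tax P* = $69, Q* = 208; post-tax Q = 188; deadweight loss = $140.
Market B: pre-tax P* = $64, Q* = 242; post-tax Q = 230; deadweight loss = $84.
Difference: $140 vs $84 → market A is larger by $56.

Market A, by $56.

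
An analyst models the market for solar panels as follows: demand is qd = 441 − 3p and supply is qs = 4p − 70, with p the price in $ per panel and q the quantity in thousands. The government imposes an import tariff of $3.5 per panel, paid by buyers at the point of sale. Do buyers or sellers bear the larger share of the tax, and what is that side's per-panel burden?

Before the tax: set 441 − 3p = 4p − 70 → p* = $73, q* = 222.
With the tax collected from buyers, demand (in seller-price terms) shifts: qd = 441 − 3(p + 3.5).
New equilibrium: buyers pay $75, sellers receive $71.5, q = 216. (Wedge: pb − ps = 3.5.)
Per-panel burden: buyers $2, sellers $1.5.
Buyers take the larger share because demand is less price-elastic here (demand slope 3 vs supply slope 4).
The less price-elastic side of the market bears the larger share of a per-unit tax.

Buyers bear the larger share: $2 per panel.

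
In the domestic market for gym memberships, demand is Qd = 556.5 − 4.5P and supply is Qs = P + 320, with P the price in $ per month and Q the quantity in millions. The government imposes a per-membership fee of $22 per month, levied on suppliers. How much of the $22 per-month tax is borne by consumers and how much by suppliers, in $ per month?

Before the tax: set 556.5 − 4.5P = P + 320 → P* = $43, Q* = 363.
With the tax collected from suppliers, supply shifts: Qs = (P − 22) + 320.
Solving gives Q = 345 with consumers paying $47 and suppliers receiving $25 (the $22 wedge).
Burden on consumers: $4; on suppliers: $18. (They sum to $22.)

Consumers bear $4 per month; suppliers bear $18 per month.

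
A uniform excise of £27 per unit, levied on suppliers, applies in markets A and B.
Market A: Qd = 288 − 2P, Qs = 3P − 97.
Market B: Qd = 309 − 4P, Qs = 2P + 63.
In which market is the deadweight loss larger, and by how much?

Market A: pre-tax P* = £77, Q* = 134; post-tax Q = 101.6; deadweight loss = £437.4.
Market B: pre-tax P* = £41, Q* = 145; post-tax Q = 109; deadweight loss = £486.
Difference: £437.4 vs £486 → market B is larger by £48.6.

Market B, by £48.6.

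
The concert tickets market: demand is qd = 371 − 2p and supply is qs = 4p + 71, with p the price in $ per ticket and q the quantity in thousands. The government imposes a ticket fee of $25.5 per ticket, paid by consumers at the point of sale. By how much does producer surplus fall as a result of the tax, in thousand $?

Producer surplus falls by $2159 thousand.

Without the tax, 371 − 2p = 4p + 71 gives 6p = 300, so p* = $50 and q* = 271.
With the tax collected from consumers, demand (in seller-price terms) shifts: qd = 371 − 2(p + 25.5).
Solving gives q = 237 with consumers paying $67 and sellers receiving $41.5 (the $25.5 wedge).
ΔPS is the trapezoid between Q = 237 and Q = 271 of height $8.5: ½ · (271 + 237) · 8.5 = $2159.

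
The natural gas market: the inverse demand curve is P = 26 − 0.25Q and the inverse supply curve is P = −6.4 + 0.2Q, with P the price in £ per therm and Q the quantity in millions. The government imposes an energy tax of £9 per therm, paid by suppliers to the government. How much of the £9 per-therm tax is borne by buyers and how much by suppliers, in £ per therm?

Inverting to Q(P) form: Qd = 104 − 4P; Qs = 5P + 32.
Before the tax: set 104 − 4P = 5P + 32 → P* = £8, Q* = 72.
With the tax collected from suppliers, supply shifts: Qs = 5(P − 9) + 32.
Solving gives Q = 52 with buyers paying £13 and suppliers receiving £4 (the £9 wedge).
Burden on buyers: £5; on suppliers: £4. (They sum to £9.)

Buyers bear £5 per therm; suppliers bear £4 per therm.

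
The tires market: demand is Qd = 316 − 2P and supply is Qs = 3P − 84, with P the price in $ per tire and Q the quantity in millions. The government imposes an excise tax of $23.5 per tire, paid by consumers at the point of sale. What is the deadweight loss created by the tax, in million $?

Without the tax, 316 − 2P = 3P − 84 gives 5P = 400, so P* = $80 and Q* = 156.
With the tax collected from consumers, demand (in seller-price terms) shifts: Qd = 316 − 2(P + 23.5).
Solving gives Q = 127.8 with consumers paying $94.1 and producers receiving $70.6 (the $23.5 wedge).
Quantity falls by |ΔQ| = |156 − 127.8| = 28.2.
DWL = ½ · t · |ΔQ| = ½ · 23.5 · 28.2 = $331.35.

Deadweight loss = $331.35 million.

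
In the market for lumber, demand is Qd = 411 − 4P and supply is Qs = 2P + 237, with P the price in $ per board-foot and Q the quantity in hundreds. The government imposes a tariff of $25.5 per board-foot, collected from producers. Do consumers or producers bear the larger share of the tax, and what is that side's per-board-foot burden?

Before the tax: set 411 − 4P = 2P + 237 → P* = $29, Q* = 295.
With the tax collected from producers, supply shifts: Qs = 2(P − 25.5) + 237.
New equilibrium: consumers pay $37.5, producers receive $12, Q = 261. (Wedge: Pb − Ps = 25.5.)
Per-board-foot burden: consumers $8.5, producers $17.
Producers take the larger share because supply is less price-elastic here (demand slope 4 vs supply slope 2).

Producers bear the larger share: $17 per board-foot.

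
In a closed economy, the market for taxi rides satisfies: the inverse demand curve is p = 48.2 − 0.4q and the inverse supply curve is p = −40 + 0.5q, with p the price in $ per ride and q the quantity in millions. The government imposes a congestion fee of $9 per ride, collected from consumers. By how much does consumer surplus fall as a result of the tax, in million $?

Consumer surplus falls by $372 million.

Rewrite in direct form: qd = 120.5 − 2.5p and qs = 2p + 80.
Before the tax: set 120.5 − 2.5p = 2p + 80 → p* = $9, q* = 98.
With the tax collected from consumers, demand (in seller-price terms) shifts: qd = 120.5 − 2.5(p + 9).
New equilibrium: consumers pay $13, producers receive $4, q = 88. (Wedge: pb − ps = 9.)
ΔCS is the trapezoid between Q = 88 and Q = 98 of height $4: ½ · (98 + 88) · 4 = $372.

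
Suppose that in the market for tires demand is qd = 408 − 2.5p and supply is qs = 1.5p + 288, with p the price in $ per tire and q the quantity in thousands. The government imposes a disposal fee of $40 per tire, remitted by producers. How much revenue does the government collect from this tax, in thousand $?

Tax revenue = $11820 thousand.

Before the tax: set 408 − 2.5p = 1.5p + 288 → p* = $30, q* = 333.
With the tax collected from producers, supply shifts: qs = 1.5(p − 40) + 288.
New equilibrium: consumers pay $45, producers receive $5, q = 295.5. (Wedge: pb − ps = 40.)
Revenue = t · Q = 40 · 295.5 = $11820.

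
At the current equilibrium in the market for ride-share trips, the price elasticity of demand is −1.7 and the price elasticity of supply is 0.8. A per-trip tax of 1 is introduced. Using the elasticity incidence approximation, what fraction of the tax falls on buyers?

Buyers' share ≈ 0.32.

Incidence ratio: buyers' share ≈ εs / (εs + |εd|) = 0.8 / (0.8 + 1.7) = 0.32.
Supply is the less elastic side, so buyers bear the smaller share.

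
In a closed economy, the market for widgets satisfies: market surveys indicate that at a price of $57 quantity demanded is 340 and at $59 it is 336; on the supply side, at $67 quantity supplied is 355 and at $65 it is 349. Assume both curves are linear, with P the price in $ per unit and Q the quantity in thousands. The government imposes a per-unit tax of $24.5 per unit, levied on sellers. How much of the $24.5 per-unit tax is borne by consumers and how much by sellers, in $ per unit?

Consumers bear $14.7 per unit; sellers bear $9.8 per unit.

Demand slope: (336 − 340)/(59 − 57) = -2, so Qd = 454 − 2P.
Supply slope: (349 − 355)/(65 − 67) = 3, so Qs = 3P + 154.
Without the tax, 454 − 2P = 3P + 154 gives 5P = 300, so P* = $60 and Q* = 334.
With the tax collected from sellers, supply shifts: Qs = 3(P − 24.5) + 154.
New equilibrium: consumers pay $74.7, sellers receive $50.2, Q = 304.6. (Wedge: Pb − Ps = 24.5.)
Burden on consumers: $14.7; on sellers: $9.8. (They sum to $24.5.)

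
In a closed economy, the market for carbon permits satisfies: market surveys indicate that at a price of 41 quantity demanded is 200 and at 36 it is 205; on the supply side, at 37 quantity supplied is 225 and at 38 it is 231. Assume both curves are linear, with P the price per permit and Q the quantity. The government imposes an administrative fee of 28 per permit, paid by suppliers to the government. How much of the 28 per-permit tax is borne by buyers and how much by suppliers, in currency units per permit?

Demand slope: (205 − 200)/(36 − 41) = -1, so Qd = 241 − P.
Supply slope: (231 − 225)/(38 − 37) = 6, so Qs = 6P + 3.
Before the tax: set 241 − P = 6P + 3 → P* = 34, Q* = 207.
With the tax collected from suppliers, supply shifts: Qs = 6(P − 28) + 3.
Solving gives Q = 183 with buyers paying 58 and suppliers receiving 30 (the 28 wedge).
Burden on buyers: 24; on suppliers: 4. (They sum to 28.)
The less price-elastic side of the market bears the larger share of a per-unit tax.

Buyers bear 24 per permit; suppliers bear 4 per permit.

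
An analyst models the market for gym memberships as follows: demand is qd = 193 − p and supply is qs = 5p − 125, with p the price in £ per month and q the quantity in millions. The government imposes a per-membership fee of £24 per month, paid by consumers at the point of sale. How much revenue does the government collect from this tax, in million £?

Without the tax, 193 − p = 5p − 125 gives 6p = 318, so p* = £53 and q* = 140.
With the tax collected from consumers, demand (in seller-price terms) shifts: qd = 193 − (p + 24).
New equilibrium: consumers pay £73, producers receive £49, q = 120. (Wedge: pb − ps = 24.)
Revenue = t · Q = 24 · 120 = £2880.

Tax revenue = £2880 million.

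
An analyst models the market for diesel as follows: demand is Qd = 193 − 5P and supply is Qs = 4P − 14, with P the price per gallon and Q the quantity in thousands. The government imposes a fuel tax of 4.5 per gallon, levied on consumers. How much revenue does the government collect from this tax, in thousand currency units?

Tax revenue = 306 thousand.

Without the tax, 193 − 5P = 4P − 14 gives 9P = 207, so P* = 23 and Q* = 78.
With the tax collected from consumers, demand (in seller-price terms) shifts: Qd = 193 − 5(P + 4.5).
New equilibrium: consumers pay 25, sellers receive 20.5, Q = 68. (Wedge: Pb − Ps = 4.5.)
Revenue = t · Q = 4.5 · 68 = 306.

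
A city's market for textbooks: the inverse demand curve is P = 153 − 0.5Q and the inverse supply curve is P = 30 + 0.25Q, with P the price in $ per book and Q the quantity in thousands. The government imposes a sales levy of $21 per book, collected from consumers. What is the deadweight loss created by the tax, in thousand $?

Deadweight loss = $294 thousand.

Rewrite in direct form: Qd = 306 − 2P and Qs = 4P − 120.
Without the tax, 306 − 2P = 4P − 120 gives 6P = 426, so P* = $71 and Q* = 164.
With the tax collected from consumers, demand (in seller-price terms) shifts: Qd = 306 − 2(P + 21).
Solving gives Q = 136 with consumers paying $85 and producers receiving $64 (the $21 wedge).
Quantity falls by |ΔQ| = |164 − 136| = 28.
DWL = ½ · t · |ΔQ| = ½ · 21 · 28 = $294.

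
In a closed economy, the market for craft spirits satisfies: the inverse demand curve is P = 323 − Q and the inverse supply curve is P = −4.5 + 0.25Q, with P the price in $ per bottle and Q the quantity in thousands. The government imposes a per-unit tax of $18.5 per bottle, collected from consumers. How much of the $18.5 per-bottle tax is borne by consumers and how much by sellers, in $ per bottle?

Consumers bear $14.8 per bottle; sellers bear $3.7 per bottle.

Inverting to Q(P) form: Qd = 323 − P; Qs = 4P + 18.
Before the tax: set 323 − P = 4P + 18 → P* = $61, Q* = 262.
With the tax collected from consumers, demand (in seller-price terms) shifts: Qd = 323 − (P + 18.5).
Solving gives Q = 247.2 with consumers paying $75.8 and sellers receiving $57.3 (the $18.5 wedge).
Burden on consumers: $14.8; on sellers: $3.7. (They sum to $18.5.)
The less price-elastic side of the market bears the larger share of a per-unit tax.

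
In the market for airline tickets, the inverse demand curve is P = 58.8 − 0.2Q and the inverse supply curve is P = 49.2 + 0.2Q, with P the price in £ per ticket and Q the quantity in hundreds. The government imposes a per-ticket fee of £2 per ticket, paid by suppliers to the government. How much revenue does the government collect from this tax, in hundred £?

Inverting to Q(P) form: Qd = 294 − 5P; Qs = 5P − 246.
Without the tax, 294 − 5P = 5P − 246 gives 10P = 540, so P* = £54 and Q* = 24.
With the tax collected from suppliers, supply shifts: Qs = 5(P − 2) − 246.
Solving gives Q = 19 with consumers paying £55 and suppliers receiving £53 (the £2 wedge).
Revenue = t · Q = 2 · 19 = £38.

Tax revenue = £38 hundred.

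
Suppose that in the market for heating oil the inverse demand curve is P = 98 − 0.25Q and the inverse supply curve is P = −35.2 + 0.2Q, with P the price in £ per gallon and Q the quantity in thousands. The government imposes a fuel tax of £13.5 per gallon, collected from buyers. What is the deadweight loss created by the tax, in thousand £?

Rewrite in direct form: Qd = 392 − 4P and Qs = 5P + 176.
Before the tax: set 392 − 4P = 5P + 176 → P* = £24, Q* = 296.
With the tax collected from buyers, demand (in seller-price terms) shifts: Qd = 392 − 4(P + 13.5).
New equilibrium: buyers pay £31.5, producers receive £18, Q = 266. (Wedge: Pb − Ps = 13.5.)
Quantity falls by |ΔQ| = |296 − 266| = 30.
DWL = ½ · t · |ΔQ| = ½ · 13.5 · 30 = £202.5.

Deadweight loss = £202.5 thousand.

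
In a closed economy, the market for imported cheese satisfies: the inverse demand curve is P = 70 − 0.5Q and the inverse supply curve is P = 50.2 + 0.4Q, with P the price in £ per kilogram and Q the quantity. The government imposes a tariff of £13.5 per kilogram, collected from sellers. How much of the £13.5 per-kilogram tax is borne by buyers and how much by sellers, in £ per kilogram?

Buyers bear £7.5 per kilogram; sellers bear £6 per kilogram.

Inverting to Q(P) form: Qd = 140 − 2P; Qs = 2.5P − 125.5.
Without the tax, 140 − 2P = 2.5P − 125.5 gives 4.5P = 265.5, so P* = £59 and Q* = 22.
With the tax collected from sellers, supply shifts: Qs = 2.5(P − 13.5) − 125.5.
New equilibrium: buyers pay £66.5, sellers receive £53, Q = 7. (Wedge: Pb − Ps = 13.5.)
Burden on buyers: £7.5; on sellers: £6. (They sum to £13.5.)
The less price-elastic side of the market bears the larger share of a per-unit tax.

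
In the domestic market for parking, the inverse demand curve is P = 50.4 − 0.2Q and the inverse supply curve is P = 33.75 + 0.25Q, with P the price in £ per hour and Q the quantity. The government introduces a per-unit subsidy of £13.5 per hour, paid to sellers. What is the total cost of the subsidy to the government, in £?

Inverting to Q(P) form: Qd = 252 − 5P; Qs = 4P − 135.
Before the subsidy: set 252 − 5P = 4P − 135 → P* = £43, Q* = 37.
With a per-unit subsidy paid to sellers, each receives P + 13.5 per unit sold, so supply becomes Qs = 4(P + 13.5) − 135.
Solving gives Q = 67 with consumers paying £37 and sellers receiving £50.5 (the £13.5 wedge).
Outlay = t · Q = 13.5 · 67 = £904.5.

Government outlay = £904.5.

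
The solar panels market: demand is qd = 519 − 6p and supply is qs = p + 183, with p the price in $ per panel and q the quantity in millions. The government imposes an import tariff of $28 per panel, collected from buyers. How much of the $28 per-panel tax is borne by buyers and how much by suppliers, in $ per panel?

Buyers bear $4 per panel; suppliers bear $24 per panel.

Before the tax: set 519 − 6p = p + 183 → p* = $48, q* = 231.
With the tax collected from buyers, demand (in seller-price terms) shifts: qd = 519 − 6(p + 28).
New equilibrium: buyers pay $52, suppliers receive $24, q = 207. (Wedge: pb − ps = 28.)
Burden on buyers: $4; on suppliers: $24. (They sum to $28.)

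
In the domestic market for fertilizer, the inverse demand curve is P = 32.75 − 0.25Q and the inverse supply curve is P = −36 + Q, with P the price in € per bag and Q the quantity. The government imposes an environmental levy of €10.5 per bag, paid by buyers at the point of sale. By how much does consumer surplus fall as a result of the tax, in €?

Inverting to Q(P) form: Qd = 131 − 4P; Qs = P + 36.
Without the tax, 131 − 4P = P + 36 gives 5P = 95, so P* = €19 and Q* = 55.
With the tax collected from buyers, demand (in seller-price terms) shifts: Qd = 131 − 4(P + 10.5).
New equilibrium: buyers pay €21.1, producers receive €10.6, Q = 46.6. (Wedge: Pb − Ps = 10.5.)
ΔCS is the trapezoid between Q = 46.6 and Q = 55 of height €2.1: ½ · (55 + 46.6) · 2.1 = €106.68.

Consumer surplus falls by €106.68.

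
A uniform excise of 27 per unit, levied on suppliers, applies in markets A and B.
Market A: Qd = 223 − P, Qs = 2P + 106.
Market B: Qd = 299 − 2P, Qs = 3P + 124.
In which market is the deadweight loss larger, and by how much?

Market A: pre-tax P* = 39, Q* = 184; post-tax Q = 166; deadweight loss = 243.
Market B: pre-tax P* = 35, Q* = 229; post-tax Q = 196.6; deadweight loss = 437.4.
Difference: 243 vs 437.4 → market B is larger by 194.4.

Market B, by 194.4.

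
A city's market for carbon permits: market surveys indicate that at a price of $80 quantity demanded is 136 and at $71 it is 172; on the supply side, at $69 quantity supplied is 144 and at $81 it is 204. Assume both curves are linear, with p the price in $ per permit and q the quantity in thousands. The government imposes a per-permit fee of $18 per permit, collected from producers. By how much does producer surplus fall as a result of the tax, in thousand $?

Producer surplus falls by $1152 thousand.

Demand slope: (172 − 136)/(71 − 80) = -4, so qd = 456 − 4p.
Supply slope: (204 − 144)/(81 − 69) = 5, so qs = 5p − 201.
Without the tax, 456 − 4p = 5p − 201 gives 9p = 657, so p* = $73 and q* = 164.
With the tax collected from producers, supply shifts: qs = 5(p − 18) − 201.
New equilibrium: buyers pay $83, producers receive $65, q = 124. (Wedge: pb − ps = 18.)
ΔPS is the trapezoid between Q = 124 and Q = 164 of height $8: ½ · (164 + 124) · 8 = $1152.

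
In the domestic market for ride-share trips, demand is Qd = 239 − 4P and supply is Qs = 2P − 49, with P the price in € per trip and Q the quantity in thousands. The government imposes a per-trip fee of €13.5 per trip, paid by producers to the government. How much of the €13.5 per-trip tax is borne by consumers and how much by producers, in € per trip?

Before the tax: set 239 − 4P = 2P − 49 → P* = €48, Q* = 47.
With the tax collected from producers, supply shifts: Qs = 2(P − 13.5) − 49.
Solving gives Q = 29 with consumers paying €52.5 and producers receiving €39 (the €13.5 wedge).
Burden on consumers: €4.5; on producers: €9. (They sum to €13.5.)

Consumers bear €4.5 per trip; producers bear €9 per trip.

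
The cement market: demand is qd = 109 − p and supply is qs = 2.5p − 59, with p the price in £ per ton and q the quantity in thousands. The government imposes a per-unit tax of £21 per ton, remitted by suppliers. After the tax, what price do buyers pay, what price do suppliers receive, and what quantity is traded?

Buyers pay £63; suppliers receive £42; quantity = 46.

Without the tax, 109 − p = 2.5p − 59 gives 3.5p = 168, so p* = £48 and q* = 61.
With the tax collected from suppliers, supply shifts: qs = 2.5(p − 21) − 59.
Solving gives q = 46 with buyers paying £63 and suppliers receiving £42 (the £21 wedge).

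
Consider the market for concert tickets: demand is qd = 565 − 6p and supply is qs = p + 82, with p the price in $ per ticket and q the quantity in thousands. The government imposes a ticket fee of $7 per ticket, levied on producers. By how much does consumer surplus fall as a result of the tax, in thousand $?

Before the tax: set 565 − 6p = p + 82 → p* = $69, q* = 151.
With the tax collected from producers, supply shifts: qs = (p − 7) + 82.
New equilibrium: consumers pay $70, producers receive $63, q = 145. (Wedge: pb − ps = 7.)
ΔCS is the trapezoid between Q = 145 and Q = 151 of height $1: ½ · (151 + 145) · 1 = $148.

Consumer surplus falls by $148 thousand.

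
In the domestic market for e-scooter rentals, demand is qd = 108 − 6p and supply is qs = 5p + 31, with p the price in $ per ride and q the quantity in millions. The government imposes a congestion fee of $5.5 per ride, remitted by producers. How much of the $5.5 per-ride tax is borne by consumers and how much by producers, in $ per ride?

Without the tax, 108 − 6p = 5p + 31 gives 11p = 77, so p* = $7 and q* = 66.
With the tax collected from producers, supply shifts: qs = 5(p − 5.5) + 31.
New equilibrium: consumers pay $9.5, producers receive $4, q = 51. (Wedge: pb − ps = 5.5.)
Burden on consumers: $2.5; on producers: $3. (They sum to $5.5.)
The less price-elastic side of the market bears the larger share of a per-unit tax.

Consumers bear $2.5 per ride; producers bear $3 per ride.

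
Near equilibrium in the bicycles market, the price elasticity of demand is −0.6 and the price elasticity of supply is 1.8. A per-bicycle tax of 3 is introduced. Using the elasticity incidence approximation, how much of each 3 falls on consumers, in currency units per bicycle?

Incidence ratio: consumers' share ≈ εs / (εs + |εd|) = 1.8 / (1.8 + 0.6) = 0.75.
So consumers bear ≈ 0.75 × 3 = 2.25; producers bear 0.75.

Consumers bear ≈ 2.25 per bicycle.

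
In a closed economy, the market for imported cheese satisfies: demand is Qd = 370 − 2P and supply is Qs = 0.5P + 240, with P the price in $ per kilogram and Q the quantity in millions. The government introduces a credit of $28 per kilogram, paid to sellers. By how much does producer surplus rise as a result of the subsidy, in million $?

Without the subsidy, 370 − 2P = 0.5P + 240 gives 2.5P = 130, so P* = $52 and Q* = 266.
With a per-unit subsidy paid to sellers, each receives P + 28 per unit sold, so supply becomes Qs = 0.5(P + 28) + 240.
New equilibrium: consumers pay $46.4, sellers receive $74.4, Q = 277.2. (Wedge: Pb − Ps = −28.)
ΔPS is the trapezoid between Q = 277.2 and Q = 266 of height $22.4: ½ · (266 + 277.2) · 22.4 = $6083.84.

Producer surplus rises by $6083.84 million.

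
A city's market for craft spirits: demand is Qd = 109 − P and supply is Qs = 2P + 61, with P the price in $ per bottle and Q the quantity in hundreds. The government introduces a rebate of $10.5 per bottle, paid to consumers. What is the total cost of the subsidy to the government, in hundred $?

Without the subsidy, 109 − P = 2P + 61 gives 3P = 48, so P* = $16 and Q* = 93.
With a per-unit subsidy paid to consumers, each effectively pays P − 10.5, so demand becomes Qd = 109 − (P − 10.5).
New equilibrium: consumers pay $9, suppliers receive $19.5, Q = 100. (Wedge: Pb − Ps = −10.5.)
Outlay = t · Q = 10.5 · 100 = $1050.

Government outlay = $1050 hundred.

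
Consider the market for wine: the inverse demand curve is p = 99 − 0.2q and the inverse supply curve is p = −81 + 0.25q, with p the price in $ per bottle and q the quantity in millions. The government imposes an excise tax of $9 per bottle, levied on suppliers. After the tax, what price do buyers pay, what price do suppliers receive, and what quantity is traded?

Buyers pay $23; suppliers receive $14; quantity = 380.

Inverting to q(p) form: qd = 495 − 5p; qs = 4p + 324.
Before the tax: set 495 − 5p = 4p + 324 → p* = $19, q* = 400.
With the tax collected from suppliers, supply shifts: qs = 4(p − 9) + 324.
Solving gives q = 380 with buyers paying $23 and suppliers receiving $14 (the $9 wedge).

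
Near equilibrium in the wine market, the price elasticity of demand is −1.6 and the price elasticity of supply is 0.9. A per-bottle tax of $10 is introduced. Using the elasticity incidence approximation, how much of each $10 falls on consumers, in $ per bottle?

Consumers bear ≈ $3.6 per bottle.

Incidence ratio: consumers' share ≈ εs / (εs + |εd|) = 0.9 / (0.9 + 1.6) = 0.36.
So consumers bear ≈ 0.36 × $10 = $3.6; sellers bear $6.4.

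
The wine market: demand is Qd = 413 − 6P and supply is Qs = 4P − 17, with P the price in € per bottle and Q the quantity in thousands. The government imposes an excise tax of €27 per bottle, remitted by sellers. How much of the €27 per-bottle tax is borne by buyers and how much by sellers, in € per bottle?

Buyers bear €10.8 per bottle; sellers bear €16.2 per bottle.

Without the tax, 413 − 6P = 4P − 17 gives 10P = 430, so P* = €43 and Q* = 155.
With the tax collected from sellers, supply shifts: Qs = 4(P − 27) − 17.
Solving gives Q = 90.2 with buyers paying €53.8 and sellers receiving €26.8 (the €27 wedge).
Burden on buyers: €10.8; on sellers: €16.2. (They sum to €27.)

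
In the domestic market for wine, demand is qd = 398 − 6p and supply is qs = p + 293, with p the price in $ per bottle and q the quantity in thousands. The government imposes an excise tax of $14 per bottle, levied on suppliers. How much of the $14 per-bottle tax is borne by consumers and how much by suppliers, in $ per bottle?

Consumers bear $2 per bottle; suppliers bear $12 per bottle.

Without the tax, 398 − 6p = p + 293 gives 7p = 105, so p* = $15 and q* = 308.
With the tax collected from suppliers, supply shifts: qs = (p − 14) + 293.
New equilibrium: consumers pay $17, suppliers receive $3, q = 296. (Wedge: pb − ps = 14.)
Burden on consumers: $2; on suppliers: $12. (They sum to $14.)
The less price-elastic side of the market bears the larger share of a per-unit tax.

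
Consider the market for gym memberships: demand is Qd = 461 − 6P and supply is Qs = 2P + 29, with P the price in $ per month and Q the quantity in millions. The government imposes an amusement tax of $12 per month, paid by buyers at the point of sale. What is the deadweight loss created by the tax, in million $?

Deadweight loss = $108 million.

Before the tax: set 461 − 6P = 2P + 29 → P* = $54, Q* = 137.
With the tax collected from buyers, demand (in seller-price terms) shifts: Qd = 461 − 6(P + 12).
New equilibrium: buyers pay $57, suppliers receive $45, Q = 119. (Wedge: Pb − Ps = 12.)
Quantity falls by |ΔQ| = |137 − 119| = 18.
DWL = ½ · t · |ΔQ| = ½ · 12 · 18 = $108.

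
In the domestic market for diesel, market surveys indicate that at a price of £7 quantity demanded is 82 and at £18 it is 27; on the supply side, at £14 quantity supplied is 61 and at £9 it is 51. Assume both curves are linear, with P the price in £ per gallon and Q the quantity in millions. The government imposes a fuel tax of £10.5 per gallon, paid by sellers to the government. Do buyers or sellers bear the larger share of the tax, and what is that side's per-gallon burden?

Sellers bear the larger share: £7.5 per gallon.

Demand slope: (27 − 82)/(18 − 7) = -5, so Qd = 117 − 5P.
Supply slope: (51 − 61)/(9 − 14) = 2, so Qs = 2P + 33.
Without the tax, 117 − 5P = 2P + 33 gives 7P = 84, so P* = £12 and Q* = 57.
With the tax collected from sellers, supply shifts: Qs = 2(P − 10.5) + 33.
New equilibrium: buyers pay £15, sellers receive £4.5, Q = 42. (Wedge: Pb − Ps = 10.5.)
Per-gallon burden: buyers £3, sellers £7.5.
Sellers take the larger share because supply is less price-elastic here (demand slope 5 vs supply slope 2).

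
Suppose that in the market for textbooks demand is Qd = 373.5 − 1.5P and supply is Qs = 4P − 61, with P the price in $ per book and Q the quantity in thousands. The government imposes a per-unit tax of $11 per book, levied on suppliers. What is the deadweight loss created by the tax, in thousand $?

Without the tax, 373.5 − 1.5P = 4P − 61 gives 5.5P = 434.5, so P* = $79 and Q* = 255.
With the tax collected from suppliers, supply shifts: Qs = 4(P − 11) − 61.
Solving gives Q = 243 with buyers paying $87 and suppliers receiving $76 (the $11 wedge).
Quantity falls by |ΔQ| = |255 − 243| = 12.
DWL = ½ · t · |ΔQ| = ½ · 11 · 12 = $66.

Deadweight loss = $66 thousand.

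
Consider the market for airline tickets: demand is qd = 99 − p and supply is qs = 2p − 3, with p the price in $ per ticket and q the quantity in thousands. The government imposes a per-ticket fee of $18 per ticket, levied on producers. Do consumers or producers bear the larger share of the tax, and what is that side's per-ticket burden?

Before the tax: set 99 − p = 2p − 3 → p* = $34, q* = 65.
With the tax collected from producers, supply shifts: qs = 2(p − 18) − 3.
Solving gives q = 53 with consumers paying $46 and producers receiving $28 (the $18 wedge).
Per-ticket burden: consumers $12, producers $6.
Consumers take the larger share because demand is less price-elastic here (demand slope 1 vs supply slope 2).

Consumers bear the larger share: $12 per ticket.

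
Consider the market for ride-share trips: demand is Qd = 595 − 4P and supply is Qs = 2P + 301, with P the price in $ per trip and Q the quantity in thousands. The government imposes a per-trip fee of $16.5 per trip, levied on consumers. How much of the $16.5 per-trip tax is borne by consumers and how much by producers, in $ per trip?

Before the tax: set 595 − 4P = 2P + 301 → P* = $49, Q* = 399.
With the tax collected from consumers, demand (in seller-price terms) shifts: Qd = 595 − 4(P + 16.5).
New equilibrium: consumers pay $54.5, producers receive $38, Q = 377. (Wedge: Pb − Ps = 16.5.)
Burden on consumers: $5.5; on producers: $11. (They sum to $16.5.)
The less price-elastic side of the market bears the larger share of a per-unit tax.

Consumers bear $5.5 per trip; producers bear $11 per trip.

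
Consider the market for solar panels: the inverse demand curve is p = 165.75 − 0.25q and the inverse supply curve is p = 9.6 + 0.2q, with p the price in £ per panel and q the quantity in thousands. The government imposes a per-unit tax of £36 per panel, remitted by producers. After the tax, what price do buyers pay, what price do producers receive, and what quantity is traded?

Buyers pay £99; producers receive £63; quantity = 267.

Inverting to q(p) form: qd = 663 − 4p; qs = 5p − 48.
Without the tax, 663 − 4p = 5p − 48 gives 9p = 711, so p* = £79 and q* = 347.
With the tax collected from producers, supply shifts: qs = 5(p − 36) − 48.
Solving gives q = 267 with buyers paying £99 and producers receiving £63 (the £36 wedge).
The less price-elastic side of the market bears the larger share of a per-unit tax.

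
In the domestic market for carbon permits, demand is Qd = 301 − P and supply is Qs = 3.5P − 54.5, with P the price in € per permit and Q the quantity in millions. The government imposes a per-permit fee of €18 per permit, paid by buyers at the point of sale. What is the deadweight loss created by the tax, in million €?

Without the tax, 301 − P = 3.5P − 54.5 gives 4.5P = 355.5, so P* = €79 and Q* = 222.
With the tax collected from buyers, demand (in seller-price terms) shifts: Qd = 301 − (P + 18).
New equilibrium: buyers pay €93, sellers receive €75, Q = 208. (Wedge: Pb − Ps = 18.)
Quantity falls by |ΔQ| = |222 − 208| = 14.
DWL = ½ · t · |ΔQ| = ½ · 18 · 14 = €126.

Deadweight loss = €126 million.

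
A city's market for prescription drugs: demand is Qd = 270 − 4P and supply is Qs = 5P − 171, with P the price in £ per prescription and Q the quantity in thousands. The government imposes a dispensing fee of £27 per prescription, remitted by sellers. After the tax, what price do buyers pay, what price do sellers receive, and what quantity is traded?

Buyers pay £64; sellers receive £37; quantity = 14.

Without the tax, 270 − 4P = 5P − 171 gives 9P = 441, so P* = £49 and Q* = 74.
With the tax collected from sellers, supply shifts: Qs = 5(P − 27) − 171.
Solving gives Q = 14 with buyers paying £64 and sellers receiving £37 (the £27 wedge).
The less price-elastic side of the market bears the larger share of a per-unit tax.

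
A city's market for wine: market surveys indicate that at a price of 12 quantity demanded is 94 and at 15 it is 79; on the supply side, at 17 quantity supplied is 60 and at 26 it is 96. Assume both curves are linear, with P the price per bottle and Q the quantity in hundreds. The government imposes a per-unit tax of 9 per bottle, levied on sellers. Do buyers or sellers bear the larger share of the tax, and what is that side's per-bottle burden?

Sellers bear the larger share: 5 per bottle.

Demand slope: (79 − 94)/(15 − 12) = -5, so Qd = 154 − 5P.
Supply slope: (96 − 60)/(26 − 17) = 4, so Qs = 4P − 8.
Before the tax: set 154 − 5P = 4P − 8 → P* = 18, Q* = 64.
With the tax collected from sellers, supply shifts: Qs = 4(P − 9) − 8.
Solving gives Q = 44 with buyers paying 22 and sellers receiving 13 (the 9 wedge).
Per-bottle burden: buyers 4, sellers 5.
Sellers take the larger share because supply is less price-elastic here (demand slope 5 vs supply slope 4).
The less price-elastic side of the market bears the larger share of a per-unit tax.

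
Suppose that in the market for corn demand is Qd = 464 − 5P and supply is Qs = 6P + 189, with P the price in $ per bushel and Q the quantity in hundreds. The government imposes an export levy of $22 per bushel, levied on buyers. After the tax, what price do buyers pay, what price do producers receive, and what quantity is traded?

Buyers pay $37; producers receive $15; quantity = 279.

Without the tax, 464 − 5P = 6P + 189 gives 11P = 275, so P* = $25 and Q* = 339.
With the tax collected from buyers, demand (in seller-price terms) shifts: Qd = 464 − 5(P + 22).
Solving gives Q = 279 with buyers paying $37 and producers receiving $15 (the $22 wedge).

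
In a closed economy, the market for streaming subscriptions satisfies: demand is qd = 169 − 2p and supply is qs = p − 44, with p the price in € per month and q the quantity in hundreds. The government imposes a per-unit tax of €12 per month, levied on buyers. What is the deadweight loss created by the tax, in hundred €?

Before the tax: set 169 − 2p = p − 44 → p* = €71, q* = 27.
With the tax collected from buyers, demand (in seller-price terms) shifts: qd = 169 − 2(p + 12).
New equilibrium: buyers pay €75, suppliers receive €63, q = 19. (Wedge: pb − ps = 12.)
Quantity falls by |ΔQ| = |27 − 19| = 8.
DWL = ½ · t · |ΔQ| = ½ · 12 · 8 = €48.

Deadweight loss = €48 hundred.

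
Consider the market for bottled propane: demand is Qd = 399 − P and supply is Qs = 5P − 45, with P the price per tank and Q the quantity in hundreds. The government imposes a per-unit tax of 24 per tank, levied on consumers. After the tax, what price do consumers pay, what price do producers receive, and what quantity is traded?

Before the tax: set 399 − P = 5P − 45 → P* = 74, Q* = 325.
With the tax collected from consumers, demand (in seller-price terms) shifts: Qd = 399 − (P + 24).
Solving gives Q = 305 with consumers paying 94 and producers receiving 70 (the 24 wedge).

Consumers pay 94; producers receive 70; quantity = 305.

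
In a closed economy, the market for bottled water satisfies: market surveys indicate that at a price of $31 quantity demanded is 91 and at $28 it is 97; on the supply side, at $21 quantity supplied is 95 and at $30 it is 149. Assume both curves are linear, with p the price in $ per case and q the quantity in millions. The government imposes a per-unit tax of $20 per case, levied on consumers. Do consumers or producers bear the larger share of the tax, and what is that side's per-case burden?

Demand slope: (97 − 91)/(28 − 31) = -2, so qd = 153 − 2p.
Supply slope: (149 − 95)/(30 − 21) = 6, so qs = 6p − 31.
Before the tax: set 153 − 2p = 6p − 31 → p* = $23, q* = 107.
With the tax collected from consumers, demand (in seller-price terms) shifts: qd = 153 − 2(p + 20).
Solving gives q = 77 with consumers paying $38 and producers receiving $18 (the $20 wedge).
Per-case burden: consumers $15, producers $5.
Consumers take the larger share because demand is less price-elastic here (demand slope 2 vs supply slope 6).
The less price-elastic side of the market bears the larger share of a per-unit tax.

Consumers bear the larger share: $15 per case.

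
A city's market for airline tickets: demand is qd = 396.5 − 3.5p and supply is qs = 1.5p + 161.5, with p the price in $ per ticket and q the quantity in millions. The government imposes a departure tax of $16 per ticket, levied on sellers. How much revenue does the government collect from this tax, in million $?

Tax revenue = $3443.2 million.

Without the tax, 396.5 − 3.5p = 1.5p + 161.5 gives 5p = 235, so p* = $47 and q* = 232.
With the tax collected from sellers, supply shifts: qs = 1.5(p − 16) + 161.5.
Solving gives q = 215.2 with buyers paying $51.8 and sellers receiving $35.8 (the $16 wedge).
Revenue = t · Q = 16 · 215.2 = $3443.2.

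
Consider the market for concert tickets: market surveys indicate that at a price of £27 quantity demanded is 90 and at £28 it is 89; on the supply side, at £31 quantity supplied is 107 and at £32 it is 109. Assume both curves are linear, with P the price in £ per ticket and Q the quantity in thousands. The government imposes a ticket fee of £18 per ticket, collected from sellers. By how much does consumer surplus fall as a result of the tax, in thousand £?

Demand slope: (89 − 90)/(28 − 27) = -1, so Qd = 117 − P.
Supply slope: (109 − 107)/(32 − 31) = 2, so Qs = 2P + 45.
Without the tax, 117 − P = 2P + 45 gives 3P = 72, so P* = £24 and Q* = 93.
With the tax collected from sellers, supply shifts: Qs = 2(P − 18) + 45.
New equilibrium: buyers pay £36, sellers receive £18, Q = 81. (Wedge: Pb − Ps = 18.)
ΔCS is the trapezoid between Q = 81 and Q = 93 of height £12: ½ · (93 + 81) · 12 = £1044.

Consumer surplus falls by £1044 thousand.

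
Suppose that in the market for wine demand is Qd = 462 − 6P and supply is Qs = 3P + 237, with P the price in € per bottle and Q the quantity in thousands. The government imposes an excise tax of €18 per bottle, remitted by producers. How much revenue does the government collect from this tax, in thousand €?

Tax revenue = €4968 thousand.

Before the tax: set 462 − 6P = 3P + 237 → P* = €25, Q* = 312.
With the tax collected from producers, supply shifts: Qs = 3(P − 18) + 237.
Solving gives Q = 276 with consumers paying €31 and producers receiving €13 (the €18 wedge).
Revenue = t · Q = 18 · 276 = €4968.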